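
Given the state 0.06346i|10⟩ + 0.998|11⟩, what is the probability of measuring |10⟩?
0.004027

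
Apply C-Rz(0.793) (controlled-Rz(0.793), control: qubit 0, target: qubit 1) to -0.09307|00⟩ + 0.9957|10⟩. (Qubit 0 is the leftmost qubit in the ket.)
-0.09307|00⟩ + (0.9185 - 0.3845i)|10⟩

C-Rz(0.793) leaves the control-|0⟩ kets |00⟩, |01⟩ unchanged and applies Rz(0.793) to qubit 1 on the control-|1⟩ pair (|10⟩, |11⟩).
Rz(0.793) = [[e^(−iθ/2), 0], [0, e^(iθ/2)]] with e^(±iθ/2) = cos(θ/2) ± i·sin(θ/2); θ = 0.793, cos(θ/2) ≈ 0.922418, sin(θ/2) ≈ 0.386192.
With a = amp(|10⟩) = 0.9957 and b = amp(|11⟩) = 0:
new amp(|10⟩) = (0.922418 - 0.386192i)·a = (0.9185 - 0.3845i)
new amp(|11⟩) = (0.922418 + 0.386192i)·b = 0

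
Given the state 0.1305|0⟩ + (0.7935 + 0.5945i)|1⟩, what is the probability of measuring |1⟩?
0.9831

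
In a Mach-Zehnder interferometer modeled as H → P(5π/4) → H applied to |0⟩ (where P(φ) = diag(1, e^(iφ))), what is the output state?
(0.1464 - (1/√8)i)|0⟩ + (0.8536 + (1/√8)i)|1⟩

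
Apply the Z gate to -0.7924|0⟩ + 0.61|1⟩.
-0.7924|0⟩ - 0.61|1⟩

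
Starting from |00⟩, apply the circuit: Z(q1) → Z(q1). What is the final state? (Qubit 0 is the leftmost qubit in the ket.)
|00⟩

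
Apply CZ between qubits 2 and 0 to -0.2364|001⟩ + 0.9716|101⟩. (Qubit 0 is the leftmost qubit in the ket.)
-0.2364|001⟩ - 0.9716|101⟩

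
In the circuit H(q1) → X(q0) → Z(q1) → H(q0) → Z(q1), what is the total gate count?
5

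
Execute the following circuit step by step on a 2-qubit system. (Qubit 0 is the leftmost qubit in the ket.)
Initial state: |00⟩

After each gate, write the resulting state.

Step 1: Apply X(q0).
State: |10⟩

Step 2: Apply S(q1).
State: |10⟩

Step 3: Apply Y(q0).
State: -i|00⟩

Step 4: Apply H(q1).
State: -(1/√2)i|00⟩ - (1/√2)i|01⟩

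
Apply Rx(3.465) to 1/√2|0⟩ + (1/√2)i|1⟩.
0.584|0⟩ - 0.8117i|1⟩

Rx(3.465) = [[cos(θ/2), −i·sin(θ/2)], [−i·sin(θ/2), cos(θ/2)]]; θ = 3.465, cos(θ/2) ≈ -0.161, sin(θ/2) ≈ 0.986954.
With a = amp(|0⟩) = 1/√2 and b = amp(|1⟩) = (1/√2)i:
new amp(|0⟩) = (-0.161)·a + (-0.986954i)·b = 0.584
new amp(|1⟩) = (-0.986954i)·a + (-0.161)·b = -0.8117i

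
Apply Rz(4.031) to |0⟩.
(-0.4302 - 0.9027i)|0⟩

Rz(4.031) = [[e^(−iθ/2), 0], [0, e^(iθ/2)]] with e^(±iθ/2) = cos(θ/2) ± i·sin(θ/2); θ = 4.031, cos(θ/2) ≈ -0.43019, sin(θ/2) ≈ 0.902738.
With a = amp(|0⟩) = 1 and b = amp(|1⟩) = 0:
new amp(|0⟩) = (-0.43019 - 0.902738i)·a = (-0.4302 - 0.9027i)
new amp(|1⟩) = (-0.43019 + 0.902738i)·b = 0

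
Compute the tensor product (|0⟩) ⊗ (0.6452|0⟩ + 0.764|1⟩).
0.6452|00⟩ + 0.764|01⟩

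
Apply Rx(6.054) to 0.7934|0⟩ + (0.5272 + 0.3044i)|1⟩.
(-0.7534 - 0.06028i)|0⟩ + (-0.5237 - 0.3931i)|1⟩

Rx(6.054) = [[cos(θ/2), −i·sin(θ/2)], [−i·sin(θ/2), cos(θ/2)]]; θ = 6.054, cos(θ/2) ≈ -0.993441, sin(θ/2) ≈ 0.114342.
With a = amp(|0⟩) = 0.7934 and b = amp(|1⟩) = (0.5272 + 0.3044i):
new amp(|0⟩) = (-0.993441)·a + (-0.114342i)·b = (-0.7534 - 0.06028i)
new amp(|1⟩) = (-0.114342i)·a + (-0.993441)·b = (-0.5237 - 0.3931i)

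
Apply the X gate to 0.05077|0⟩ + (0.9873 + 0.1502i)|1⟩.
(0.9873 + 0.1502i)|0⟩ + 0.05077|1⟩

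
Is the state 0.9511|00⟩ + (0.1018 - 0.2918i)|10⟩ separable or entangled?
Separable

Writing the state as a|00⟩ + b|01⟩ + c|10⟩ + d|11⟩, it is a product state iff ad − bc = 0.
Here (a, b, c, d) = (0.9511, 0, (0.1018 - 0.2918i), 0): ad − bc = (0.9511)(0) − (0)(0.1018 - 0.2918i) = 0, so the state is separable.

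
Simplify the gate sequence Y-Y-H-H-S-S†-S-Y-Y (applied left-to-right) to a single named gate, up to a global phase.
S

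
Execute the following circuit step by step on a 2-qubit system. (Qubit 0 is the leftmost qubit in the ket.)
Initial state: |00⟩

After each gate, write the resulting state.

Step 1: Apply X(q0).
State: |10⟩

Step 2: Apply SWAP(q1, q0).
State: |01⟩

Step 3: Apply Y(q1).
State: -i|00⟩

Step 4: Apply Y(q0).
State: |10⟩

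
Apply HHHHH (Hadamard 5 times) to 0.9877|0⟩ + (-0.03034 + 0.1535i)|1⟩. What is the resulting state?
(0.677 + 0.1085i)|0⟩ + (0.7199 - 0.1085i)|1⟩

H² = I, so H^5 = H: a single Hadamard. With (a, b) = (0.9877, (-0.03034 + 0.1535i)), H gives ((a + b)/√2, (a − b)/√2) = ((0.677 + 0.1085i), (0.7199 - 0.1085i)).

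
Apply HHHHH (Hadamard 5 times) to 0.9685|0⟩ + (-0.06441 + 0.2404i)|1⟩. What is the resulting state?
(0.6393 + 0.17i)|0⟩ + (0.7304 - 0.17i)|1⟩

H² = I, so H^5 = H: a single Hadamard. With (a, b) = (0.9685, (-0.06441 + 0.2404i)), H gives ((a + b)/√2, (a − b)/√2) = ((0.6393 + 0.17i), (0.7304 - 0.17i)).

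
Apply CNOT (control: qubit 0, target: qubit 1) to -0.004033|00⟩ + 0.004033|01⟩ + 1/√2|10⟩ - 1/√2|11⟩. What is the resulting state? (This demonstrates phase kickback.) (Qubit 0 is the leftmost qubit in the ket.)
-0.004033|00⟩ + 0.004033|01⟩ - 1/√2|10⟩ + 1/√2|11⟩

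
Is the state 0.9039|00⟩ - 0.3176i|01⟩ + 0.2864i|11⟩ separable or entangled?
Entangled

Writing the state as a|00⟩ + b|01⟩ + c|10⟩ + d|11⟩, it is a product state iff ad − bc = 0.
Here (a, b, c, d) = (0.9039, -0.3176i, 0, 0.2864i): ad − bc = (0.9039)(0.2864i) − (-0.3176i)(0) = 0.2589i ≠ 0, so the state is entangled.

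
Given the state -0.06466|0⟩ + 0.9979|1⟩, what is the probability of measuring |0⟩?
0.004181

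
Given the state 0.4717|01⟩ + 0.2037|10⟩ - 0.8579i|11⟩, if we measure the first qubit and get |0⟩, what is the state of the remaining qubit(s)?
|1⟩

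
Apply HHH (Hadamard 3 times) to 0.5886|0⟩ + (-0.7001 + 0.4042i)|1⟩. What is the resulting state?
(-0.07884 + 0.2858i)|0⟩ + (0.9112 - 0.2858i)|1⟩

H² = I, so H^3 = H: a single Hadamard. With (a, b) = (0.5886, (-0.7001 + 0.4042i)), H gives ((a + b)/√2, (a − b)/√2) = ((-0.07884 + 0.2858i), (0.9112 - 0.2858i)).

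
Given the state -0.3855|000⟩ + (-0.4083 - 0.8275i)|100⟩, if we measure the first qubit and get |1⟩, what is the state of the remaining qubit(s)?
(-0.4425 - 0.8968i)|00⟩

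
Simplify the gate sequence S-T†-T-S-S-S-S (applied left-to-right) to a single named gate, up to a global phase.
S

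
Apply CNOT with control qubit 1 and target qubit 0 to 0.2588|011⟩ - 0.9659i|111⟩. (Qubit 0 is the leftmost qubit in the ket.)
-0.9659i|011⟩ + 0.2588|111⟩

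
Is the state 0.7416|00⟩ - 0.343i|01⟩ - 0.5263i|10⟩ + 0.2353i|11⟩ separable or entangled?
Entangled

Writing the state as a|00⟩ + b|01⟩ + c|10⟩ + d|11⟩, it is a product state iff ad − bc = 0.
Here (a, b, c, d) = (0.7416, -0.343i, -0.5263i, 0.2353i): ad − bc = (0.7416)(0.2353i) − (-0.343i)(-0.5263i) = (0.1805 + 0.1745i) ≠ 0, so the state is entangled.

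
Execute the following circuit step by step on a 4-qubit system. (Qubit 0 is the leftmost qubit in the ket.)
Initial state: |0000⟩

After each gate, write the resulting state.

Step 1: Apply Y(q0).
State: i|1000⟩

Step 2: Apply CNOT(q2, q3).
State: i|1000⟩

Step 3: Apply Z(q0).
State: -i|1000⟩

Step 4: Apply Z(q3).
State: -i|1000⟩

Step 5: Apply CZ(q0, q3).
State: -i|1000⟩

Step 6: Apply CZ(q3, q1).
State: -i|1000⟩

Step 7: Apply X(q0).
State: -i|0000⟩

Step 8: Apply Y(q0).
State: |1000⟩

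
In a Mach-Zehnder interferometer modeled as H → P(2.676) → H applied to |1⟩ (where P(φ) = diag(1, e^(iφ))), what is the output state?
(0.9468 - 0.2245i)|0⟩ + (0.05322 + 0.2245i)|1⟩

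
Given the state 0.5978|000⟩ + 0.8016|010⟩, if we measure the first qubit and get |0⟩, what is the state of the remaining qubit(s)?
0.5978|00⟩ + 0.8016|10⟩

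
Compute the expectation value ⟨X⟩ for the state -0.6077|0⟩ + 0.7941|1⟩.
-0.9651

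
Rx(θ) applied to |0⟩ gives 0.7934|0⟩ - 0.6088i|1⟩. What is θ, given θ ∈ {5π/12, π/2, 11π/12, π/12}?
5π/12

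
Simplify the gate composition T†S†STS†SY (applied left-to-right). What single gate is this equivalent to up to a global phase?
Y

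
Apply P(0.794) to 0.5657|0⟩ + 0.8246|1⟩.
0.5657|0⟩ + (0.578 + 0.5881i)|1⟩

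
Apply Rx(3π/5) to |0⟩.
0.5878|0⟩ - 0.809i|1⟩

Rx(3π/5) = [[cos(θ/2), −i·sin(θ/2)], [−i·sin(θ/2), cos(θ/2)]]; θ = 3π/5, cos(θ/2) ≈ 0.587785, sin(θ/2) ≈ 0.809017.
With a = amp(|0⟩) = 1 and b = amp(|1⟩) = 0:
new amp(|0⟩) = (0.587785)·a + (-0.809017i)·b = 0.5878
new amp(|1⟩) = (-0.809017i)·a + (0.587785)·b = -0.809i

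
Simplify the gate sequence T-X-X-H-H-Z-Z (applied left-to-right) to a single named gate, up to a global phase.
T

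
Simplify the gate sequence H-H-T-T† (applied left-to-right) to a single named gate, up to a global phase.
I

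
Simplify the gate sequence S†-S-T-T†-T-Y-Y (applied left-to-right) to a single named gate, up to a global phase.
T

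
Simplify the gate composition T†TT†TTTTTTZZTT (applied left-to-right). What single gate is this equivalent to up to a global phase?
T†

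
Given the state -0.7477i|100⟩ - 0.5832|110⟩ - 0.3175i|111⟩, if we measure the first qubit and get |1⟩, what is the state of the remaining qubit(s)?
-0.7477i|00⟩ - 0.5832|10⟩ - 0.3175i|11⟩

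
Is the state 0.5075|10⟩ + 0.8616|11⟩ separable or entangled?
Separable

Writing the state as a|00⟩ + b|01⟩ + c|10⟩ + d|11⟩, it is a product state iff ad − bc = 0.
Here (a, b, c, d) = (0, 0, 0.5075, 0.8616): ad − bc = (0)(0.8616) − (0)(0.5075) = 0, so the state is separable.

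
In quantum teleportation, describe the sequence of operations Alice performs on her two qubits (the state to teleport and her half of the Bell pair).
CNOT (state → Bell), then H on state qubit, then measure both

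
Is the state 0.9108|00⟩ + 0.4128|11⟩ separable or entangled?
Entangled

Writing the state as a|00⟩ + b|01⟩ + c|10⟩ + d|11⟩, it is a product state iff ad − bc = 0.
Here (a, b, c, d) = (0.9108, 0, 0, 0.4128): ad − bc = (0.9108)(0.4128) − (0)(0) = 0.376 ≠ 0, so the state is entangled.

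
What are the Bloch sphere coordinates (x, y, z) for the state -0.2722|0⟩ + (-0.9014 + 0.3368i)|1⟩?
(0.4907, -0.1834, -0.8519)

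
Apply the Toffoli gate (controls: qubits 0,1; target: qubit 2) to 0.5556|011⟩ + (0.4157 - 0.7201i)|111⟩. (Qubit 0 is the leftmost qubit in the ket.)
0.5556|011⟩ + (0.4157 - 0.7201i)|110⟩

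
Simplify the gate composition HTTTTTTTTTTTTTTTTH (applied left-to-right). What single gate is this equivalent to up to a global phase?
I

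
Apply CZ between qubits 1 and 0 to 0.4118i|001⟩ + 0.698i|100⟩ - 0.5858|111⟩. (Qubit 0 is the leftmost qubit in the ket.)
0.4118i|001⟩ + 0.698i|100⟩ + 0.5858|111⟩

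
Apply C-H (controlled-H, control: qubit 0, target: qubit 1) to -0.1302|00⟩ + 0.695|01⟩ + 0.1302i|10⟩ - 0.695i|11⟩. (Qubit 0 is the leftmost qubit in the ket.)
-0.1302|00⟩ + 0.695|01⟩ - 0.3994i|10⟩ + 0.5835i|11⟩

C-H leaves the control-|0⟩ kets |00⟩, |01⟩ unchanged and applies H to qubit 1 on the control-|1⟩ pair (|10⟩, |11⟩).
H = [[1/√2, 1/√2], [1/√2, -1/√2]].
With a = amp(|10⟩) = 0.1302i and b = amp(|11⟩) = -0.695i:
new amp(|10⟩) = (1/√2)·a + (1/√2)·b = -0.3994i
new amp(|11⟩) = (1/√2)·a + (-1/√2)·b = 0.5835i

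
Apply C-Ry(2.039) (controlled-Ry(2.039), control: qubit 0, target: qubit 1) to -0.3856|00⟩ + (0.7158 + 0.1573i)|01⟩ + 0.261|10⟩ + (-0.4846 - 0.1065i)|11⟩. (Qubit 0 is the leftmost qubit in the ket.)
-0.3856|00⟩ + (0.7158 + 0.1573i)|01⟩ + (0.5495 + 0.09072i)|10⟩ + (-0.0315 - 0.05578i)|11⟩

C-Ry(2.039) leaves the control-|0⟩ kets |00⟩, |01⟩ unchanged and applies Ry(2.039) to qubit 1 on the control-|1⟩ pair (|10⟩, |11⟩).
Ry(2.039) = [[cos(θ/2), −sin(θ/2)], [sin(θ/2), cos(θ/2)]]; θ = 2.039, cos(θ/2) ≈ 0.523792, sin(θ/2) ≈ 0.851846.
With a = amp(|10⟩) = 0.261 and b = amp(|11⟩) = (-0.4846 - 0.1065i):
new amp(|10⟩) = (0.523792)·a + (-0.851846)·b = (0.5495 + 0.09072i)
new amp(|11⟩) = (0.851846)·a + (0.523792)·b = (-0.0315 - 0.05578i)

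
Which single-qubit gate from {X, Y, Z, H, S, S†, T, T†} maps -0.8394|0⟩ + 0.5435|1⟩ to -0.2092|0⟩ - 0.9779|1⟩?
H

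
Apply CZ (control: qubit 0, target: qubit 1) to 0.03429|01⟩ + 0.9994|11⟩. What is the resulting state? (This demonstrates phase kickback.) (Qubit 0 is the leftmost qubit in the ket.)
0.03429|01⟩ - 0.9994|11⟩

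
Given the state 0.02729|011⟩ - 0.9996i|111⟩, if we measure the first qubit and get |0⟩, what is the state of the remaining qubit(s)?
|11⟩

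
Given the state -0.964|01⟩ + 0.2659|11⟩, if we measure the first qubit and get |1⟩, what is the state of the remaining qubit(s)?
|1⟩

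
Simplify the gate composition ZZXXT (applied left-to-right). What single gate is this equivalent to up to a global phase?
T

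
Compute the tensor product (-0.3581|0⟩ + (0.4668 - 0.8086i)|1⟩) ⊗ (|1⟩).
-0.3581|01⟩ + (0.4668 - 0.8086i)|11⟩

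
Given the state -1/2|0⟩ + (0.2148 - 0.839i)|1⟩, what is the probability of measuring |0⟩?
1/4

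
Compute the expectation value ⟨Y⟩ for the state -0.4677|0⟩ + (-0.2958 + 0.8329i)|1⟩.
-0.7791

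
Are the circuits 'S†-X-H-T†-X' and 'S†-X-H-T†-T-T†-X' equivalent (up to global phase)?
Yes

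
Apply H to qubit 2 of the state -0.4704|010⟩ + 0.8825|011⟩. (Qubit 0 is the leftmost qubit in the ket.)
0.2914|010⟩ - 0.9566|011⟩

H on qubit 2 mixes each pair of kets that differ only in qubit 2: amplitudes (a, b) of (|…0…⟩, |…1…⟩) become ((a + b)/√2, (a − b)/√2). Kets absent from the input have amplitude 0.
(|010⟩, |011⟩): (a, b) = (-0.4704, 0.8825) → (0.2914, -0.9566)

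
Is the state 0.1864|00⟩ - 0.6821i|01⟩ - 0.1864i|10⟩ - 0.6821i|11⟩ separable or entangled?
Entangled

Writing the state as a|00⟩ + b|01⟩ + c|10⟩ + d|11⟩, it is a product state iff ad − bc = 0.
Here (a, b, c, d) = (0.1864, -0.6821i, -0.1864i, -0.6821i): ad − bc = (0.1864)(-0.6821i) − (-0.6821i)(-0.1864i) = (0.1271 - 0.1271i) ≠ 0, so the state is entangled.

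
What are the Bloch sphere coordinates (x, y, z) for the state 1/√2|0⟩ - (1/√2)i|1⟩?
(0, -1, 0)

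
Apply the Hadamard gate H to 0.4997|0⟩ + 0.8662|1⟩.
0.9658|0⟩ - 0.2592|1⟩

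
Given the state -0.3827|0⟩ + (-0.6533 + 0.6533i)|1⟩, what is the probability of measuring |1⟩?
0.8536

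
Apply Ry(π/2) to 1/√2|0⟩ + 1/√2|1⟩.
|1⟩

Ry(π/2) = [[cos(θ/2), −sin(θ/2)], [sin(θ/2), cos(θ/2)]]; θ = π/2, cos(θ/2) ≈ 0.707107, sin(θ/2) ≈ 0.707107.
With a = amp(|0⟩) = 1/√2 and b = amp(|1⟩) = 1/√2:
new amp(|0⟩) = (0.707107)·a + (-0.707107)·b = 0
new amp(|1⟩) = (0.707107)·a + (0.707107)·b = 1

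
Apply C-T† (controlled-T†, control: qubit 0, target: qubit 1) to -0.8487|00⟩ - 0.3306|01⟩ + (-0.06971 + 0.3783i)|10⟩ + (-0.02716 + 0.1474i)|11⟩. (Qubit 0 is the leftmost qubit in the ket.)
-0.8487|00⟩ - 0.3306|01⟩ + (-0.06971 + 0.3783i)|10⟩ + (0.08502 + 0.1234i)|11⟩

C-T† leaves the control-|0⟩ kets |00⟩, |01⟩ unchanged and applies T† to qubit 1 on the control-|1⟩ pair (|10⟩, |11⟩).
T† = [[1, 0], [0, (1/√2 - (1/√2)i)]].
With a = amp(|10⟩) = (-0.06971 + 0.3783i) and b = amp(|11⟩) = (-0.02716 + 0.1474i):
new amp(|10⟩) = (1)·a = (-0.06971 + 0.3783i)
new amp(|11⟩) = (1/√2 - (1/√2)i)·b = (0.08502 + 0.1234i)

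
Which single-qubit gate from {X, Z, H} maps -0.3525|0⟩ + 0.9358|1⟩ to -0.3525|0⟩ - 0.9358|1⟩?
Z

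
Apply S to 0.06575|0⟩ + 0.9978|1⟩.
0.06575|0⟩ + 0.9978i|1⟩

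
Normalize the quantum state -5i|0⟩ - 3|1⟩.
-0.8575i|0⟩ - 0.5145|1⟩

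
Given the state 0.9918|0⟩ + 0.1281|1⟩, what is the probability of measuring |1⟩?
0.01641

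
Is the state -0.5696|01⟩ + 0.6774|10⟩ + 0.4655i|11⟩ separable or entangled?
Entangled

Writing the state as a|00⟩ + b|01⟩ + c|10⟩ + d|11⟩, it is a product state iff ad − bc = 0.
Here (a, b, c, d) = (0, -0.5696, 0.6774, 0.4655i): ad − bc = (0)(0.4655i) − (-0.5696)(0.6774) = 0.3858 ≠ 0, so the state is entangled.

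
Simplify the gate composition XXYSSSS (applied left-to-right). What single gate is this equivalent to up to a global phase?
Y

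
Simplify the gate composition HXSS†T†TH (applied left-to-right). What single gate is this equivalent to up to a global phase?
Z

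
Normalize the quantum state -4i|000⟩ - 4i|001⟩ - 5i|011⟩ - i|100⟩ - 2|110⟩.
-0.508i|000⟩ - 0.508i|001⟩ - 0.635i|011⟩ - 0.127i|100⟩ - 0.254|110⟩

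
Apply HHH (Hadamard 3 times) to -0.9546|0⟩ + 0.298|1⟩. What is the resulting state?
-0.4643|0⟩ - 0.8857|1⟩

H² = I, so H^3 = H: a single Hadamard. With (a, b) = (-0.9546, 0.298), H gives ((a + b)/√2, (a − b)/√2) = (-0.4643, -0.8857).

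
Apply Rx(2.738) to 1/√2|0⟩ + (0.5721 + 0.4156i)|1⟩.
(0.5489 - 0.5605i)|0⟩ + (0.1147 - 0.6095i)|1⟩

Rx(2.738) = [[cos(θ/2), −i·sin(θ/2)], [−i·sin(θ/2), cos(θ/2)]]; θ = 2.738, cos(θ/2) ≈ 0.20043, sin(θ/2) ≈ 0.979708.
With a = amp(|0⟩) = 1/√2 and b = amp(|1⟩) = (0.5721 + 0.4156i):
new amp(|0⟩) = (0.20043)·a + (-0.979708i)·b = (0.5489 - 0.5605i)
new amp(|1⟩) = (-0.979708i)·a + (0.20043)·b = (0.1147 - 0.6095i)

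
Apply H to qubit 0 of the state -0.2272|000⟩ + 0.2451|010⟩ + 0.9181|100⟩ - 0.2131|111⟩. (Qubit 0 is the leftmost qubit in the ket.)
0.4885|000⟩ + 0.1733|010⟩ - 0.1507|011⟩ - 0.8098|100⟩ + 0.1733|110⟩ + 0.1507|111⟩

H on qubit 0 mixes each pair of kets that differ only in qubit 0: amplitudes (a, b) of (|…0…⟩, |…1…⟩) become ((a + b)/√2, (a − b)/√2). Kets absent from the input have amplitude 0.
(|000⟩, |100⟩): (a, b) = (-0.2272, 0.9181) → (0.4885, -0.8098)
(|010⟩, |110⟩): (a, b) = (0.2451, 0) → (0.1733, 0.1733)
(|011⟩, |111⟩): (a, b) = (0, -0.2131) → (-0.1507, 0.1507)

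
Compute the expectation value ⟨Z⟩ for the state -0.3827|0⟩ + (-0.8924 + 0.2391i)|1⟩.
-0.7071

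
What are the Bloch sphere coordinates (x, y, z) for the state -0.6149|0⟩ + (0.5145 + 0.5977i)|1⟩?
(-0.6327, -0.7351, -0.2439)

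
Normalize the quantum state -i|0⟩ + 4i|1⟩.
-0.2425i|0⟩ + 0.9701i|1⟩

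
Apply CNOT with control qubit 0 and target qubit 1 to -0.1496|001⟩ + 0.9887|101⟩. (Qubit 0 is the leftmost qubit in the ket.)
-0.1496|001⟩ + 0.9887|111⟩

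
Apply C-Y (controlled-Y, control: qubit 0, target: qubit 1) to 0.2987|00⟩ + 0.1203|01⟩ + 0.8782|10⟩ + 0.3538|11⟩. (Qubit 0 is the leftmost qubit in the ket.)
0.2987|00⟩ + 0.1203|01⟩ - 0.3538i|10⟩ + 0.8782i|11⟩

C-Y leaves the control-|0⟩ kets |00⟩, |01⟩ unchanged and applies Y to qubit 1 on the control-|1⟩ pair (|10⟩, |11⟩).
Y = [[0, -i], [i, 0]].
With a = amp(|10⟩) = 0.8782 and b = amp(|11⟩) = 0.3538:
new amp(|10⟩) = (-i)·b = -0.3538i
new amp(|11⟩) = (i)·a = 0.8782i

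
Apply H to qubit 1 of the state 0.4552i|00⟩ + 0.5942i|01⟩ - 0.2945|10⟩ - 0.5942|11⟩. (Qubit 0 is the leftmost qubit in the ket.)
0.742i|00⟩ - 0.09829i|01⟩ - 0.6284|10⟩ + 0.2119|11⟩

H on qubit 1 mixes each pair of kets that differ only in qubit 1: amplitudes (a, b) of (|…0…⟩, |…1…⟩) become ((a + b)/√2, (a − b)/√2). Kets absent from the input have amplitude 0.
(|00⟩, |01⟩): (a, b) = (0.4552i, 0.5942i) → (0.742i, -0.09829i)
(|10⟩, |11⟩): (a, b) = (-0.2945, -0.5942) → (-0.6284, 0.2119)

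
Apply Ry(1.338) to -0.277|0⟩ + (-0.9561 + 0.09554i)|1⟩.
(0.3757 - 0.05925i)|0⟩ + (-0.9218 + 0.07495i)|1⟩

Ry(1.338) = [[cos(θ/2), −sin(θ/2)], [sin(θ/2), cos(θ/2)]]; θ = 1.338, cos(θ/2) ≈ 0.784442, sin(θ/2) ≈ 0.620202.
With a = amp(|0⟩) = -0.277 and b = amp(|1⟩) = (-0.9561 + 0.09554i):
new amp(|0⟩) = (0.784442)·a + (-0.620202)·b = (0.3757 - 0.05925i)
new amp(|1⟩) = (0.620202)·a + (0.784442)·b = (-0.9218 + 0.07495i)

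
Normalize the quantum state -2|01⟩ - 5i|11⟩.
-0.3714|01⟩ - 0.9285i|11⟩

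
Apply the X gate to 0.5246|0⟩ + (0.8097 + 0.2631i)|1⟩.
(0.8097 + 0.2631i)|0⟩ + 0.5246|1⟩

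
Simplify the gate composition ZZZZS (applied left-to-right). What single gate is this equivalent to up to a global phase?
S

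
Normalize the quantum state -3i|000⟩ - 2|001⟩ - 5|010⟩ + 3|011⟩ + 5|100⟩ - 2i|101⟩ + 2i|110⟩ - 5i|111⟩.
-0.2928i|000⟩ - 0.1952|001⟩ - 0.488|010⟩ + 0.2928|011⟩ + 0.488|100⟩ - 0.1952i|101⟩ + 0.1952i|110⟩ - 0.488i|111⟩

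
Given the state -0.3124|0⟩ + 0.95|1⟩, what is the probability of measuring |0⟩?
0.09759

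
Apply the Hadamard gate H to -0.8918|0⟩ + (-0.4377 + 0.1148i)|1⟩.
(-0.9401 + 0.08118i)|0⟩ + (-0.3211 - 0.08118i)|1⟩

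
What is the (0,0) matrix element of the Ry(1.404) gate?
0.7636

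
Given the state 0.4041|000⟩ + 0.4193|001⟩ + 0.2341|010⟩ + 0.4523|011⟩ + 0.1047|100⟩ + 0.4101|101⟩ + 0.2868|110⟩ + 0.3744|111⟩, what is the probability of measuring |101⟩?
0.1682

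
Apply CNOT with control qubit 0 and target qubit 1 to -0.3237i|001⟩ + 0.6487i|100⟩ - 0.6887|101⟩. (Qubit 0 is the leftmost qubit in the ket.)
-0.3237i|001⟩ + 0.6487i|110⟩ - 0.6887|111⟩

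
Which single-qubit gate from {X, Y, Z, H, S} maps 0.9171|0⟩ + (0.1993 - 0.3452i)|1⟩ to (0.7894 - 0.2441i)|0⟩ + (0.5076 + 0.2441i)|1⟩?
H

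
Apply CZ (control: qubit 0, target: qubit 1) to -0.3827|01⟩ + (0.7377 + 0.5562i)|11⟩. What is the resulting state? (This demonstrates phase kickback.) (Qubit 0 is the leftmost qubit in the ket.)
-0.3827|01⟩ + (-0.7377 - 0.5562i)|11⟩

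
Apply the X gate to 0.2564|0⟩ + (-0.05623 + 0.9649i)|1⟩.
(-0.05623 + 0.9649i)|0⟩ + 0.2564|1⟩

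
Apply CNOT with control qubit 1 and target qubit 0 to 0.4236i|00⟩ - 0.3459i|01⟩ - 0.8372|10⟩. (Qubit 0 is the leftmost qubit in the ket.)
0.4236i|00⟩ - 0.8372|10⟩ - 0.3459i|11⟩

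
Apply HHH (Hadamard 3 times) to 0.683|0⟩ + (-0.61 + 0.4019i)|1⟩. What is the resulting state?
(0.05162 + 0.2842i)|0⟩ + (0.9143 - 0.2842i)|1⟩

H² = I, so H^3 = H: a single Hadamard. With (a, b) = (0.683, (-0.61 + 0.4019i)), H gives ((a + b)/√2, (a − b)/√2) = ((0.05162 + 0.2842i), (0.9143 - 0.2842i)).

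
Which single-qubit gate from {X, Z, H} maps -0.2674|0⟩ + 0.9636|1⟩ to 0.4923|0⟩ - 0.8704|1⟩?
H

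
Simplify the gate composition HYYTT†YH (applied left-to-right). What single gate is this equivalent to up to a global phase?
Y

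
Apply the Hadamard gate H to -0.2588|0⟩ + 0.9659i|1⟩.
(-0.183 + 0.683i)|0⟩ + (-0.183 - 0.683i)|1⟩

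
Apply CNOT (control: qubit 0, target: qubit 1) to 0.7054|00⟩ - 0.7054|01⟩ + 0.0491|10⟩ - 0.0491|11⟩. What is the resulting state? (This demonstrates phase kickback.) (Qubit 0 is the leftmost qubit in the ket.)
0.7054|00⟩ - 0.7054|01⟩ - 0.0491|10⟩ + 0.0491|11⟩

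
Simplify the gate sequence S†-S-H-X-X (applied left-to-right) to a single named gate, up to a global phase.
H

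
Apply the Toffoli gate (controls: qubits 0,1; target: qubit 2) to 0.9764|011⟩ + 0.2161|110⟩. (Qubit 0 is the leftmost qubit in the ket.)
0.9764|011⟩ + 0.2161|111⟩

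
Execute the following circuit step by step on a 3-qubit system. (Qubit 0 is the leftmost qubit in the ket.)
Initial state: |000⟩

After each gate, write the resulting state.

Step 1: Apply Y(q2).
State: i|001⟩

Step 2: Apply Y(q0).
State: -|101⟩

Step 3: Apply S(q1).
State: -|101⟩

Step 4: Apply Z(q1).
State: -|101⟩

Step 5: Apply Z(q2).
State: |101⟩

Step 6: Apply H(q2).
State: 1/√2|100⟩ - 1/√2|101⟩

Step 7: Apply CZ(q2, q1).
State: 1/√2|100⟩ - 1/√2|101⟩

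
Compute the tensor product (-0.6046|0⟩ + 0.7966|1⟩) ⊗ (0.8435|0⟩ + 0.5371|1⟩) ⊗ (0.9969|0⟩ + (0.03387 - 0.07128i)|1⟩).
-0.5084|000⟩ + (-0.01727 + 0.03635i)|001⟩ - 0.3237|010⟩ + (-0.011 + 0.02315i)|011⟩ + 0.6698|100⟩ + (0.02276 - 0.0479i)|101⟩ + 0.4265|110⟩ + (0.01449 - 0.0305i)|111⟩

amp(|b₁b₂…⟩) = product of the factor amplitudes for bits b₁, b₂, …; only kets whose every factor amplitude is nonzero survive.
|000⟩: (-0.6046)(0.8435)(0.9969) = -0.5084
|001⟩: (-0.6046)(0.8435)(0.03387 - 0.07128i) = (-0.01727 + 0.03635i)
|010⟩: (-0.6046)(0.5371)(0.9969) = -0.3237
|011⟩: (-0.6046)(0.5371)(0.03387 - 0.07128i) = (-0.011 + 0.02315i)
|100⟩: (0.7966)(0.8435)(0.9969) = 0.6698
|101⟩: (0.7966)(0.8435)(0.03387 - 0.07128i) = (0.02276 - 0.0479i)
|110⟩: (0.7966)(0.5371)(0.9969) = 0.4265
|111⟩: (0.7966)(0.5371)(0.03387 - 0.07128i) = (0.01449 - 0.0305i)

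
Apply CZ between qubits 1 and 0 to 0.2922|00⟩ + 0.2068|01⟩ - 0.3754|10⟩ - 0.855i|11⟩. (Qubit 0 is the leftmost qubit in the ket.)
0.2922|00⟩ + 0.2068|01⟩ - 0.3754|10⟩ + 0.855i|11⟩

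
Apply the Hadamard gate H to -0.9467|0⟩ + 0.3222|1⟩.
-0.4416|0⟩ - 0.8972|1⟩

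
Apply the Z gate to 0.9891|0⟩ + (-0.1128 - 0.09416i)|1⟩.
0.9891|0⟩ + (0.1128 + 0.09416i)|1⟩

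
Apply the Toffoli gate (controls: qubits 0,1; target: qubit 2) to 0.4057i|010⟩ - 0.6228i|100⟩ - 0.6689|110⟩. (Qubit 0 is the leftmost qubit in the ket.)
0.4057i|010⟩ - 0.6228i|100⟩ - 0.6689|111⟩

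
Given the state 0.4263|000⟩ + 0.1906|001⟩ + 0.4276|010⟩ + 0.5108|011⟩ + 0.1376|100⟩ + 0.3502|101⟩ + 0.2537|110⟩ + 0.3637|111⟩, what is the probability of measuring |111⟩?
0.1323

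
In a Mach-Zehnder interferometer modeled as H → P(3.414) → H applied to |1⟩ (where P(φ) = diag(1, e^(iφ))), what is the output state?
(0.9816 + 0.1345i)|0⟩ + (0.01844 - 0.1345i)|1⟩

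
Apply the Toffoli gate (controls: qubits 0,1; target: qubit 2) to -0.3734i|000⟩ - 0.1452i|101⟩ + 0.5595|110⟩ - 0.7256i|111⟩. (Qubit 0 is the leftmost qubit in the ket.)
-0.3734i|000⟩ - 0.1452i|101⟩ - 0.7256i|110⟩ + 0.5595|111⟩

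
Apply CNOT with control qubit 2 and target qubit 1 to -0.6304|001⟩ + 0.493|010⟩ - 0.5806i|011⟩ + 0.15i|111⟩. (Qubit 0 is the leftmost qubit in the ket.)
-0.5806i|001⟩ + 0.493|010⟩ - 0.6304|011⟩ + 0.15i|101⟩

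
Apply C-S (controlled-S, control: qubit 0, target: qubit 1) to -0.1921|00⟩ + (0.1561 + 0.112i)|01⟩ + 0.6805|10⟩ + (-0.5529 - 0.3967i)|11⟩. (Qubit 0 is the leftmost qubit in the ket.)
-0.1921|00⟩ + (0.1561 + 0.112i)|01⟩ + 0.6805|10⟩ + (0.3967 - 0.5529i)|11⟩

C-S leaves the control-|0⟩ kets |00⟩, |01⟩ unchanged and applies S to qubit 1 on the control-|1⟩ pair (|10⟩, |11⟩).
S = [[1, 0], [0, i]].
With a = amp(|10⟩) = 0.6805 and b = amp(|11⟩) = (-0.5529 - 0.3967i):
new amp(|10⟩) = (1)·a = 0.6805
new amp(|11⟩) = (i)·b = (0.3967 - 0.5529i)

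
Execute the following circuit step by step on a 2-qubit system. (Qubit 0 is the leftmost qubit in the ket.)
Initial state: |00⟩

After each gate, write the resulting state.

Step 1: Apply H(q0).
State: 1/√2|00⟩ + 1/√2|10⟩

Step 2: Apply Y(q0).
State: -(1/√2)i|00⟩ + (1/√2)i|10⟩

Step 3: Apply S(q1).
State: -(1/√2)i|00⟩ + (1/√2)i|10⟩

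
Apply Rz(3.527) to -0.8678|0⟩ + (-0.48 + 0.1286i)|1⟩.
(0.1662 + 0.8517i)|0⟩ + (-0.03429 - 0.4957i)|1⟩

Rz(3.527) = [[e^(−iθ/2), 0], [0, e^(iθ/2)]] with e^(±iθ/2) = cos(θ/2) ± i·sin(θ/2); θ = 3.527, cos(θ/2) ≈ -0.191513, sin(θ/2) ≈ 0.98149.
With a = amp(|0⟩) = -0.8678 and b = amp(|1⟩) = (-0.48 + 0.1286i):
new amp(|0⟩) = (-0.191513 - 0.98149i)·a = (0.1662 + 0.8517i)
new amp(|1⟩) = (-0.191513 + 0.98149i)·b = (-0.03429 - 0.4957i)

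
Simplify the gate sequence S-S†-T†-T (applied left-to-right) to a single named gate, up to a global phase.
I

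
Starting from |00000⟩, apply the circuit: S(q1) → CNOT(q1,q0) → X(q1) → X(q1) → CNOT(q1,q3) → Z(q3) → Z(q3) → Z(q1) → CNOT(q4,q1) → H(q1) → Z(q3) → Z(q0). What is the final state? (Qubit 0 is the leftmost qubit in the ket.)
1/√2|00000⟩ + 1/√2|01000⟩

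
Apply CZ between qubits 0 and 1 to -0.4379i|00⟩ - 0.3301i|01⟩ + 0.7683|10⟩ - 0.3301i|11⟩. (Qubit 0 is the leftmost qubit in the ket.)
-0.4379i|00⟩ - 0.3301i|01⟩ + 0.7683|10⟩ + 0.3301i|11⟩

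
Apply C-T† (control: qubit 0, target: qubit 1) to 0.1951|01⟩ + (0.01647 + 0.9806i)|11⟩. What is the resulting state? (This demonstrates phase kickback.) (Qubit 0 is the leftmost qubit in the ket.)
0.1951|01⟩ + (0.705 + 0.6817i)|11⟩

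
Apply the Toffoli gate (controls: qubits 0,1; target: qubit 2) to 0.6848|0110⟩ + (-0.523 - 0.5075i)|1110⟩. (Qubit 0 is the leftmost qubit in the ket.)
0.6848|0110⟩ + (-0.523 - 0.5075i)|1100⟩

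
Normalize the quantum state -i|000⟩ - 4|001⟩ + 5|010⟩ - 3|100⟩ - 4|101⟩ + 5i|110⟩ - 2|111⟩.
-0.1021i|000⟩ - 1/√6|001⟩ + 0.5103|010⟩ - 0.3062|100⟩ - 1/√6|101⟩ + 0.5103i|110⟩ - 0.2041|111⟩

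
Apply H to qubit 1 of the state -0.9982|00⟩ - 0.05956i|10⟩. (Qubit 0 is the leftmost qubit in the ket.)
-0.7058|00⟩ - 0.7058|01⟩ - 0.04212i|10⟩ - 0.04212i|11⟩

H on qubit 1 mixes each pair of kets that differ only in qubit 1: amplitudes (a, b) of (|…0…⟩, |…1…⟩) become ((a + b)/√2, (a − b)/√2). Kets absent from the input have amplitude 0.
(|00⟩, |01⟩): (a, b) = (-0.9982, 0) → (-0.7058, -0.7058)
(|10⟩, |11⟩): (a, b) = (-0.05956i, 0) → (-0.04212i, -0.04212i)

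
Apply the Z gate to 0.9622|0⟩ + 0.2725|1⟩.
0.9622|0⟩ - 0.2725|1⟩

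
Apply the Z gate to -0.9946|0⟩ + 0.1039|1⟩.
-0.9946|0⟩ - 0.1039|1⟩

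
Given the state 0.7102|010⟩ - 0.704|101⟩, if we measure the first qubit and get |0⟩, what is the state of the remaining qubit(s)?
|10⟩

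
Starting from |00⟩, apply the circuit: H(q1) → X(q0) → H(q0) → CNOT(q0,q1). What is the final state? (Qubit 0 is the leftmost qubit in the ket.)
1/2|00⟩ + 1/2|01⟩ - 1/2|10⟩ - 1/2|11⟩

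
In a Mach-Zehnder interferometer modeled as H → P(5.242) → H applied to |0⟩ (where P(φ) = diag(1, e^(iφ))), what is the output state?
(0.7526 - 0.4315i)|0⟩ + (0.2474 + 0.4315i)|1⟩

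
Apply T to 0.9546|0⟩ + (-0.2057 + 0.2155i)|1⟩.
0.9546|0⟩ + (-0.2978 + 0.00693i)|1⟩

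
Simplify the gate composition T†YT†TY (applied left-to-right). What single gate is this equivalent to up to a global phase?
T†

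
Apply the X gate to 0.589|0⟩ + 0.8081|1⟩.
0.8081|0⟩ + 0.589|1⟩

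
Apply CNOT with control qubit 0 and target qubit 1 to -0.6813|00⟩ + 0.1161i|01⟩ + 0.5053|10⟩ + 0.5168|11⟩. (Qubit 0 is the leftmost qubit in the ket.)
-0.6813|00⟩ + 0.1161i|01⟩ + 0.5168|10⟩ + 0.5053|11⟩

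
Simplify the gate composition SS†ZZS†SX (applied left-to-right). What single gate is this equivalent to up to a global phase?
X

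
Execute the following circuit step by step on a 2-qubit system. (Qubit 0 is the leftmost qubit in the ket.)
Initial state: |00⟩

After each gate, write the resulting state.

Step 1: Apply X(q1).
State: |01⟩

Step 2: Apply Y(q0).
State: i|11⟩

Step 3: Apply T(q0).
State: (-1/√2 + (1/√2)i)|11⟩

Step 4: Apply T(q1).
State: -|11⟩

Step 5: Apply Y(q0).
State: i|01⟩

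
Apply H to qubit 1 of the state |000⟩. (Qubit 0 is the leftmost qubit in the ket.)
1/√2|000⟩ + 1/√2|010⟩

H on qubit 1 mixes each pair of kets that differ only in qubit 1: amplitudes (a, b) of (|…0…⟩, |…1…⟩) become ((a + b)/√2, (a − b)/√2). Kets absent from the input have amplitude 0.
(|000⟩, |010⟩): (a, b) = (1, 0) → (1/√2, 1/√2)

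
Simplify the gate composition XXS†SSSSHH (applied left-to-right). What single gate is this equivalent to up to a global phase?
S†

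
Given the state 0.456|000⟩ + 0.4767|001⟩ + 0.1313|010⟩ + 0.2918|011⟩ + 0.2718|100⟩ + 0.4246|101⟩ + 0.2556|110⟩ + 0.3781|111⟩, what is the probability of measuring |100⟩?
0.07388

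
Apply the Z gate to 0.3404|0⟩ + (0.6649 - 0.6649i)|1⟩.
0.3404|0⟩ + (-0.6649 + 0.6649i)|1⟩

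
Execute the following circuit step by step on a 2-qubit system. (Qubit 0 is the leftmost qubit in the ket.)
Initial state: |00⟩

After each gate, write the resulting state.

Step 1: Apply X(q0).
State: |10⟩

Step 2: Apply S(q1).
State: |10⟩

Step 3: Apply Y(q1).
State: i|11⟩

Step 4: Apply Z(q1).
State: -i|11⟩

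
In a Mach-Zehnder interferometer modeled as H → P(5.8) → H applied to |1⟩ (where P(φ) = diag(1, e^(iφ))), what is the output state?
(0.05724 + 0.2323i)|0⟩ + (0.9428 - 0.2323i)|1⟩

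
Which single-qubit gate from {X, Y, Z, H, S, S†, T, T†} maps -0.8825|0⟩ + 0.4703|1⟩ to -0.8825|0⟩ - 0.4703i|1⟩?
S†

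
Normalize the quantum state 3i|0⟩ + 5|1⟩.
0.5145i|0⟩ + 0.8575|1⟩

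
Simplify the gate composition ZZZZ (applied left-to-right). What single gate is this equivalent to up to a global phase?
I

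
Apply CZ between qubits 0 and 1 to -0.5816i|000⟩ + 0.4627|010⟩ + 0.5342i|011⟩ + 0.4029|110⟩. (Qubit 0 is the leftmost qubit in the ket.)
-0.5816i|000⟩ + 0.4627|010⟩ + 0.5342i|011⟩ - 0.4029|110⟩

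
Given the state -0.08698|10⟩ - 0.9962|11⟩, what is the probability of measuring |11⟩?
0.9924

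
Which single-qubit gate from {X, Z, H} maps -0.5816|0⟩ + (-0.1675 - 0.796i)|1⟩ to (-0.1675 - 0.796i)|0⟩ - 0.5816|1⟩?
X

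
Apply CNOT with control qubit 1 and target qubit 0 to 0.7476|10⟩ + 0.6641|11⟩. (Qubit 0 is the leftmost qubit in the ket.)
0.6641|01⟩ + 0.7476|10⟩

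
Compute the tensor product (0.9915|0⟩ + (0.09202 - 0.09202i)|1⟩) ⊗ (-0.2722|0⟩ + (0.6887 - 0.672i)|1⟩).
-0.2699|00⟩ + (0.6828 - 0.6663i)|01⟩ + (-0.02505 + 0.02505i)|10⟩ + (0.001537 - 0.1252i)|11⟩

amp(|b₁b₂…⟩) = product of the factor amplitudes for bits b₁, b₂, …; only kets whose every factor amplitude is nonzero survive.
|00⟩: (0.9915)(-0.2722) = -0.2699
|01⟩: (0.9915)(0.6887 - 0.672i) = (0.6828 - 0.6663i)
|10⟩: (0.09202 - 0.09202i)(-0.2722) = (-0.02505 + 0.02505i)
|11⟩: (0.09202 - 0.09202i)(0.6887 - 0.672i) = (0.001537 - 0.1252i)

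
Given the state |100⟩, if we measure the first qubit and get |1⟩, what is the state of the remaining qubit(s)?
|00⟩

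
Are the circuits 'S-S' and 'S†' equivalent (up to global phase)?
No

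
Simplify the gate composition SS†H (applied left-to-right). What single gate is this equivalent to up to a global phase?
H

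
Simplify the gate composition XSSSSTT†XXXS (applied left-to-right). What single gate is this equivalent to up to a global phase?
S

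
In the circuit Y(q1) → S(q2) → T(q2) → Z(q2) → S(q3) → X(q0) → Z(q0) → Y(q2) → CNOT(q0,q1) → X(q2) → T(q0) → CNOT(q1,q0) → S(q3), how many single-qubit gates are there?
11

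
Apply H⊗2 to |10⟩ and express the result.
1/2|00⟩ + 1/2|01⟩ - 1/2|10⟩ - 1/2|11⟩

H⊗2 gives amp(|y⟩) = (1/2) Σ_x (−1)^(x·y) amp(|x⟩), where x·y is the number of positions in which both x and y have a 1.
|00⟩: (1)/2 = 1/2
|01⟩: (1)/2 = 1/2
|10⟩: (-1)/2 = -1/2
|11⟩: (-1)/2 = -1/2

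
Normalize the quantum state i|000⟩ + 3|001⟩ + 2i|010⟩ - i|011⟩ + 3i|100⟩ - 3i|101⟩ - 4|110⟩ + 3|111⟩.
0.1313i|000⟩ + 0.3939|001⟩ + 0.2626i|010⟩ - 0.1313i|011⟩ + 0.3939i|100⟩ - 0.3939i|101⟩ - 0.5252|110⟩ + 0.3939|111⟩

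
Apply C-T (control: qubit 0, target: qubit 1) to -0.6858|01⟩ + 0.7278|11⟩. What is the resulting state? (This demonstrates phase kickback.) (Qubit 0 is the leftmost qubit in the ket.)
-0.6858|01⟩ + (0.5146 + 0.5146i)|11⟩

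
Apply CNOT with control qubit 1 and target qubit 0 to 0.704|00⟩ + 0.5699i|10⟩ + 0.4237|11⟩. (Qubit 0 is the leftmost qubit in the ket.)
0.704|00⟩ + 0.4237|01⟩ + 0.5699i|10⟩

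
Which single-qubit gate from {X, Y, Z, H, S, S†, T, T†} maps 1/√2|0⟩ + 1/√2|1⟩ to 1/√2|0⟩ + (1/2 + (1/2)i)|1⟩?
T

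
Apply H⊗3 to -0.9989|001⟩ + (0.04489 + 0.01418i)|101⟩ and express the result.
(-0.3373 + 0.005013i)|000⟩ + (0.3373 - 0.005013i)|001⟩ + (-0.3373 + 0.005013i)|010⟩ + (0.3373 - 0.005013i)|011⟩ + (-0.369 - 0.005013i)|100⟩ + (0.369 + 0.005013i)|101⟩ + (-0.369 - 0.005013i)|110⟩ + (0.369 + 0.005013i)|111⟩

H⊗3 gives amp(|y⟩) = (1/2√2) Σ_x (−1)^(x·y) amp(|x⟩), where x·y is the number of positions in which both x and y have a 1.
|000⟩: (-0.9989 + (0.04489 + 0.01418i))/(2√2) = (-0.3373 + 0.005013i)
|001⟩: (0.9989 - (0.04489 + 0.01418i))/(2√2) = (0.3373 - 0.005013i)
|010⟩: (-0.9989 + (0.04489 + 0.01418i))/(2√2) = (-0.3373 + 0.005013i)
|011⟩: (0.9989 - (0.04489 + 0.01418i))/(2√2) = (0.3373 - 0.005013i)
|100⟩: (-0.9989 - (0.04489 + 0.01418i))/(2√2) = (-0.369 - 0.005013i)
|101⟩: (0.9989 + (0.04489 + 0.01418i))/(2√2) = (0.369 + 0.005013i)
|110⟩: (-0.9989 - (0.04489 + 0.01418i))/(2√2) = (-0.369 - 0.005013i)
|111⟩: (0.9989 + (0.04489 + 0.01418i))/(2√2) = (0.369 + 0.005013i)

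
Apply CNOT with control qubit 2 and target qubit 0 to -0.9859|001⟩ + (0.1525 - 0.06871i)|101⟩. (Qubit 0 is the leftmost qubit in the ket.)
(0.1525 - 0.06871i)|001⟩ - 0.9859|101⟩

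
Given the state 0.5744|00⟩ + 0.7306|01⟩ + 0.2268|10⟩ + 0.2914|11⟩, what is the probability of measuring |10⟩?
0.05144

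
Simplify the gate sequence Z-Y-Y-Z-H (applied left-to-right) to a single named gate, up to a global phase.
H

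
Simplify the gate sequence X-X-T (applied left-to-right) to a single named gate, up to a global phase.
T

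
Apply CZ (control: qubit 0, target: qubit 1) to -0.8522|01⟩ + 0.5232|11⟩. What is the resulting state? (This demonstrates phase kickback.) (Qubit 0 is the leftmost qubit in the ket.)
-0.8522|01⟩ - 0.5232|11⟩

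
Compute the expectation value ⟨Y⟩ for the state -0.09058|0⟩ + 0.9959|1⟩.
0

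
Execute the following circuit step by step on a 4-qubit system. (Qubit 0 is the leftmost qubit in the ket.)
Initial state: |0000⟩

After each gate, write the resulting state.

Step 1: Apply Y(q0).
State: i|1000⟩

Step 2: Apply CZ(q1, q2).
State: i|1000⟩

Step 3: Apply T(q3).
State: i|1000⟩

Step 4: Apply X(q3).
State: i|1001⟩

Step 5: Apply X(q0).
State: i|0001⟩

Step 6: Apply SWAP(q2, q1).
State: i|0001⟩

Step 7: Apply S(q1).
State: i|0001⟩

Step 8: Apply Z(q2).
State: i|0001⟩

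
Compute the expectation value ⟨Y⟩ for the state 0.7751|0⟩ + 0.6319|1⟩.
0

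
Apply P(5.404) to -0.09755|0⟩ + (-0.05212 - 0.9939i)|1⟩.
-0.09755|0⟩ + (-0.7988 - 0.5937i)|1⟩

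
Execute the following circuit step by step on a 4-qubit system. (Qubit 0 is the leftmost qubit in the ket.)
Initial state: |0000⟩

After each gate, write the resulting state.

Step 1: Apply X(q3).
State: |0001⟩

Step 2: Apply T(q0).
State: |0001⟩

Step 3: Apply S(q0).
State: |0001⟩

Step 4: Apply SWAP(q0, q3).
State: |1000⟩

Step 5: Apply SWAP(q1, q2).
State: |1000⟩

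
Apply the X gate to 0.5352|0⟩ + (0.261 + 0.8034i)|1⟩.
(0.261 + 0.8034i)|0⟩ + 0.5352|1⟩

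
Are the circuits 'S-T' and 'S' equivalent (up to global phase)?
No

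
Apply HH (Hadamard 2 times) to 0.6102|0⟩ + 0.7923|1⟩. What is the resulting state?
0.6102|0⟩ + 0.7923|1⟩

H² = I, so an even number of Hadamards cancels: H^2 = I and the state is unchanged.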